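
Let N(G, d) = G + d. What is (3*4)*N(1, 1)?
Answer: 24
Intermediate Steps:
(3*4)*N(1, 1) = (3*4)*(1 + 1) = 12*2 = 24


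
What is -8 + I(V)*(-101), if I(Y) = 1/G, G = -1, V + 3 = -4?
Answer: 93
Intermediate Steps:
V = -7 (V = -3 - 4 = -7)
I(Y) = -1 (I(Y) = 1/(-1) = -1)
-8 + I(V)*(-101) = -8 - 1*(-101) = -8 + 101 = 93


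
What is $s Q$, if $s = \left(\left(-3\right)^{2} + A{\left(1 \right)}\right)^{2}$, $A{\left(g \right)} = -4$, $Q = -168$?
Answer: $-4200$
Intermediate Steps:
$s = 25$ ($s = \left(\left(-3\right)^{2} - 4\right)^{2} = \left(9 - 4\right)^{2} = 5^{2} = 25$)
$s Q = 25 \left(-168\right) = -4200$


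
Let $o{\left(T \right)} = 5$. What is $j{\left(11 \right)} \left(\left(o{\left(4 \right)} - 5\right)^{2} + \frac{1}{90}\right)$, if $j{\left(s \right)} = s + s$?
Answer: $\frac{11}{45} \approx 0.24444$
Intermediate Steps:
$j{\left(s \right)} = 2 s$
$j{\left(11 \right)} \left(\left(o{\left(4 \right)} - 5\right)^{2} + \frac{1}{90}\right) = 2 \cdot 11 \left(\left(5 - 5\right)^{2} + \frac{1}{90}\right) = 22 \left(0^{2} + \frac{1}{90}\right) = 22 \left(0 + \frac{1}{90}\right) = 22 \cdot \frac{1}{90} = \frac{11}{45}$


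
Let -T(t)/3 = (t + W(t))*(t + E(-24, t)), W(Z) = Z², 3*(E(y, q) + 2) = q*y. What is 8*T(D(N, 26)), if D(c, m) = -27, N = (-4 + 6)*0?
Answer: -3150576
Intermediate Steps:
E(y, q) = -2 + q*y/3 (E(y, q) = -2 + (q*y)/3 = -2 + q*y/3)
N = 0 (N = 2*0 = 0)
T(t) = -3*(-2 - 7*t)*(t + t²) (T(t) = -3*(t + t²)*(t + (-2 + (⅓)*t*(-24))) = -3*(t + t²)*(t + (-2 - 8*t)) = -3*(t + t²)*(-2 - 7*t) = -3*(-2 - 7*t)*(t + t²))
8*T(D(N, 26)) = 8*(3*(-27)*(2 + 7*(-27)² + 9*(-27))) = 8*(3*(-27)*(2 + 7*729 - 243)) = 8*(3*(-27)*(2 + 5103 - 243)) = 8*(3*(-27)*4862) = 8*(-393822) = -3150576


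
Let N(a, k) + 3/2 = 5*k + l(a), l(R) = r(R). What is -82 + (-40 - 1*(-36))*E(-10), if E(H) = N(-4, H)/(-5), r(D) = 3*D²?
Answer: -424/5 ≈ -84.800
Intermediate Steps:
l(R) = 3*R²
N(a, k) = -3/2 + 3*a² + 5*k (N(a, k) = -3/2 + (5*k + 3*a²) = -3/2 + (3*a² + 5*k) = -3/2 + 3*a² + 5*k)
E(H) = -93/10 - H (E(H) = (-3/2 + 3*(-4)² + 5*H)/(-5) = (-3/2 + 3*16 + 5*H)*(-⅕) = (-3/2 + 48 + 5*H)*(-⅕) = (93/2 + 5*H)*(-⅕) = -93/10 - H)
-82 + (-40 - 1*(-36))*E(-10) = -82 + (-40 - 1*(-36))*(-93/10 - 1*(-10)) = -82 + (-40 + 36)*(-93/10 + 10) = -82 - 4*7/10 = -82 - 14/5 = -424/5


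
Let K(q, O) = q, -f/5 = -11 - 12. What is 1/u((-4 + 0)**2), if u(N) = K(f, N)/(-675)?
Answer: -135/23 ≈ -5.8696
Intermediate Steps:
f = 115 (f = -5*(-11 - 12) = -5*(-23) = 115)
u(N) = -23/135 (u(N) = 115/(-675) = 115*(-1/675) = -23/135)
1/u((-4 + 0)**2) = 1/(-23/135) = -135/23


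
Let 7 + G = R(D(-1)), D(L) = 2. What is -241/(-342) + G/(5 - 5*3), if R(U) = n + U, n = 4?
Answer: 688/855 ≈ 0.80468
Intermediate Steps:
R(U) = 4 + U
G = -1 (G = -7 + (4 + 2) = -7 + 6 = -1)
-241/(-342) + G/(5 - 5*3) = -241/(-342) - 1/(5 - 5*3) = -241*(-1/342) - 1/(5 - 15) = 241/342 - 1/(-10) = 241/342 - 1*(-⅒) = 241/342 + ⅒ = 688/855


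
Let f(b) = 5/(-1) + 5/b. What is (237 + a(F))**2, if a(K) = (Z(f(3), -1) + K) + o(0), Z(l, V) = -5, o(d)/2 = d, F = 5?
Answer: 56169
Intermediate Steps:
o(d) = 2*d
f(b) = -5 + 5/b (f(b) = 5*(-1) + 5/b = -5 + 5/b)
a(K) = -5 + K (a(K) = (-5 + K) + 2*0 = (-5 + K) + 0 = -5 + K)
(237 + a(F))**2 = (237 + (-5 + 5))**2 = (237 + 0)**2 = 237**2 = 56169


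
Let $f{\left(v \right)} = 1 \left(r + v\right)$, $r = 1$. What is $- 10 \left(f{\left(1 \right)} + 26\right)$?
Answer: $-280$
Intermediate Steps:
$f{\left(v \right)} = 1 + v$ ($f{\left(v \right)} = 1 \left(1 + v\right) = 1 + v$)
$- 10 \left(f{\left(1 \right)} + 26\right) = - 10 \left(\left(1 + 1\right) + 26\right) = - 10 \left(2 + 26\right) = \left(-10\right) 28 = -280$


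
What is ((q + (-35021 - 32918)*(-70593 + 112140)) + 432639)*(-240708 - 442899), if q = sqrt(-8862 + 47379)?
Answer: 1929295495901358 - 683607*sqrt(38517) ≈ 1.9293e+15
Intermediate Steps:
q = sqrt(38517) ≈ 196.26
((q + (-35021 - 32918)*(-70593 + 112140)) + 432639)*(-240708 - 442899) = ((sqrt(38517) + (-35021 - 32918)*(-70593 + 112140)) + 432639)*(-240708 - 442899) = ((sqrt(38517) - 67939*41547) + 432639)*(-683607) = ((sqrt(38517) - 2822661633) + 432639)*(-683607) = ((-2822661633 + sqrt(38517)) + 432639)*(-683607) = (-2822228994 + sqrt(38517))*(-683607) = 1929295495901358 - 683607*sqrt(38517)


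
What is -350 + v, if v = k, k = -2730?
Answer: -3080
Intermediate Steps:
v = -2730
-350 + v = -350 - 2730 = -3080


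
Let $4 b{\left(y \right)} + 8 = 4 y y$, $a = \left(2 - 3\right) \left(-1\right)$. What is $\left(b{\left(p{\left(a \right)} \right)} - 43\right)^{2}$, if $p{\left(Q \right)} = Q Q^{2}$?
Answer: $1936$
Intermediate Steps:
$a = 1$ ($a = \left(-1\right) \left(-1\right) = 1$)
$p{\left(Q \right)} = Q^{3}$
$b{\left(y \right)} = -2 + y^{2}$ ($b{\left(y \right)} = -2 + \frac{4 y y}{4} = -2 + \frac{4 y^{2}}{4} = -2 + y^{2}$)
$\left(b{\left(p{\left(a \right)} \right)} - 43\right)^{2} = \left(\left(-2 + \left(1^{3}\right)^{2}\right) - 43\right)^{2} = \left(\left(-2 + 1^{2}\right) - 43\right)^{2} = \left(\left(-2 + 1\right) - 43\right)^{2} = \left(-1 - 43\right)^{2} = \left(-44\right)^{2} = 1936$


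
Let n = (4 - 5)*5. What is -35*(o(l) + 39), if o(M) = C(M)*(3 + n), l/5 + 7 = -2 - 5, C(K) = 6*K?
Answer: -30765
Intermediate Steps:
n = -5 (n = -1*5 = -5)
l = -70 (l = -35 + 5*(-2 - 5) = -35 + 5*(-7) = -35 - 35 = -70)
o(M) = -12*M (o(M) = (6*M)*(3 - 5) = (6*M)*(-2) = -12*M)
-35*(o(l) + 39) = -35*(-12*(-70) + 39) = -35*(840 + 39) = -35*879 = -30765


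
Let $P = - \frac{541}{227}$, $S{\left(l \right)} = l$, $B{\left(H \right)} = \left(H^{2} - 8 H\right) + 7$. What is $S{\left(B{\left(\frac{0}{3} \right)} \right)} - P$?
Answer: $\frac{2130}{227} \approx 9.3833$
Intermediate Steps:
$B{\left(H \right)} = 7 + H^{2} - 8 H$
$P = - \frac{541}{227}$ ($P = \left(-541\right) \frac{1}{227} = - \frac{541}{227} \approx -2.3833$)
$S{\left(B{\left(\frac{0}{3} \right)} \right)} - P = \left(7 + \left(\frac{0}{3}\right)^{2} - 8 \cdot \frac{0}{3}\right) - - \frac{541}{227} = \left(7 + \left(0 \cdot \frac{1}{3}\right)^{2} - 8 \cdot 0 \cdot \frac{1}{3}\right) + \frac{541}{227} = \left(7 + 0^{2} - 0\right) + \frac{541}{227} = \left(7 + 0 + 0\right) + \frac{541}{227} = 7 + \frac{541}{227} = \frac{2130}{227}$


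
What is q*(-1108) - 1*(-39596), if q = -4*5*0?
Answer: 39596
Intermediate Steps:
q = 0 (q = -20*0 = 0)
q*(-1108) - 1*(-39596) = 0*(-1108) - 1*(-39596) = 0 + 39596 = 39596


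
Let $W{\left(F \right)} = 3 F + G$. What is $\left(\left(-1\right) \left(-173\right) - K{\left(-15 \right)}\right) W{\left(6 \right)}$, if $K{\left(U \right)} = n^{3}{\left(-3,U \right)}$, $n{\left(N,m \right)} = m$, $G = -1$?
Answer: $60316$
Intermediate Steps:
$W{\left(F \right)} = -1 + 3 F$ ($W{\left(F \right)} = 3 F - 1 = -1 + 3 F$)
$K{\left(U \right)} = U^{3}$
$\left(\left(-1\right) \left(-173\right) - K{\left(-15 \right)}\right) W{\left(6 \right)} = \left(\left(-1\right) \left(-173\right) - \left(-15\right)^{3}\right) \left(-1 + 3 \cdot 6\right) = \left(173 - -3375\right) \left(-1 + 18\right) = \left(173 + 3375\right) 17 = 3548 \cdot 17 = 60316$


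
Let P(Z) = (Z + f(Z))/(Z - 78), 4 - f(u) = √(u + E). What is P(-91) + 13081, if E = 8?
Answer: 2210776/169 + I*√83/169 ≈ 13082.0 + 0.053908*I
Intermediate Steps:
f(u) = 4 - √(8 + u) (f(u) = 4 - √(u + 8) = 4 - √(8 + u))
P(Z) = (4 + Z - √(8 + Z))/(-78 + Z) (P(Z) = (Z + (4 - √(8 + Z)))/(Z - 78) = (4 + Z - √(8 + Z))/(-78 + Z))
P(-91) + 13081 = (4 - 91 - √(8 - 91))/(-78 - 91) + 13081 = (4 - 91 - √(-83))/(-169) + 13081 = -(4 - 91 - I*√83)/169 + 13081 = -(-87 - I*√83)/169 + 13081 = (87/169 + I*√83/169) + 13081 = 2210776/169 + I*√83/169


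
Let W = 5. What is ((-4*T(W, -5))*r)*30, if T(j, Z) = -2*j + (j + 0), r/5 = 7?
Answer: 21000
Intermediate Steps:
r = 35 (r = 5*7 = 35)
T(j, Z) = -j (T(j, Z) = -2*j + j = -j)
((-4*T(W, -5))*r)*30 = (-(-4)*5*35)*30 = (-4*(-5)*35)*30 = (20*35)*30 = 700*30 = 21000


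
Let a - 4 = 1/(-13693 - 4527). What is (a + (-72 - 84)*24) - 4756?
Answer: -154797121/18220 ≈ -8496.0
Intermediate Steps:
a = 72879/18220 (a = 4 + 1/(-13693 - 4527) = 4 + 1/(-18220) = 4 - 1/18220 = 72879/18220 ≈ 3.9999)
(a + (-72 - 84)*24) - 4756 = (72879/18220 + (-72 - 84)*24) - 4756 = (72879/18220 - 156*24) - 4756 = (72879/18220 - 3744) - 4756 = -68142801/18220 - 4756 = -154797121/18220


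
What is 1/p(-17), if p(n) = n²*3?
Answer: 1/867 ≈ 0.0011534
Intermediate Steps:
p(n) = 3*n²
1/p(-17) = 1/(3*(-17)²) = 1/(3*289) = 1/867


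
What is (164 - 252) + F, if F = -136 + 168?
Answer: -56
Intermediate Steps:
F = 32
(164 - 252) + F = (164 - 252) + 32 = -88 + 32 = -56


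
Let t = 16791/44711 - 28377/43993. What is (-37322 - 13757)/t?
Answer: 100470912883817/530077584 ≈ 1.8954e+5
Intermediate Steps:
t = -530077584/1966971023 (t = 16791*(1/44711) - 28377*1/43993 = 16791/44711 - 28377/43993 = -530077584/1966971023 ≈ -0.26949)
(-37322 - 13757)/t = (-37322 - 13757)/(-530077584/1966971023) = -51079*(-1966971023/530077584) = 100470912883817/530077584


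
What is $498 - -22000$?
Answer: $22498$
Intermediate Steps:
$498 - -22000 = 498 + 22000 = 22498$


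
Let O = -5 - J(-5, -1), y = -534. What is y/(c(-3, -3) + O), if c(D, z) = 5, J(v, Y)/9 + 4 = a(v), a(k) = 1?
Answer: -178/9 ≈ -19.778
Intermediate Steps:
J(v, Y) = -27 (J(v, Y) = -36 + 9*1 = -36 + 9 = -27)
O = 22 (O = -5 - 1*(-27) = -5 + 27 = 22)
y/(c(-3, -3) + O) = -534/(5 + 22) = -534/27 = (1/27)*(-534) = -178/9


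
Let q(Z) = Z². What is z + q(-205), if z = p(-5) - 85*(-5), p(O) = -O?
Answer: 42455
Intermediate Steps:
z = 430 (z = -1*(-5) - 85*(-5) = 5 + 425 = 430)
z + q(-205) = 430 + (-205)² = 430 + 42025 = 42455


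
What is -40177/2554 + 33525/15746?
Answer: -136751048/10053821 ≈ -13.602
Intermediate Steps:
-40177/2554 + 33525/15746 = -136751048/10053821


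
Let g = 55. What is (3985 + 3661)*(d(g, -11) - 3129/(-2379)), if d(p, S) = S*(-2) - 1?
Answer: 135303616/793 ≈ 1.7062e+5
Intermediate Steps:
d(p, S) = -1 - 2*S (d(p, S) = -2*S - 1 = -1 - 2*S)
(3985 + 3661)*(d(g, -11) - 3129/(-2379)) = (3985 + 3661)*((-1 - 2*(-11)) - 3129/(-2379)) = 7646*((-1 + 22) - 3129*(-1/2379)) = 7646*(21 + 1043/793) = 7646*(17696/793) = 135303616/793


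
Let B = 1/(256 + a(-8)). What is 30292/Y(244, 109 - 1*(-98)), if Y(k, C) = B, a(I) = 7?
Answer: 7966796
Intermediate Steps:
B = 1/263 (B = 1/(256 + 7) = 1/263 ≈ 0.0038023)
Y(k, C) = 1/263
30292/Y(244, 109 - 1*(-98)) = 30292/(1/263) = 30292*263 = 7966796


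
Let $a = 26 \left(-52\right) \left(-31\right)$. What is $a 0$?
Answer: $0$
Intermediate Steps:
$a = 41912$ ($a = \left(-1352\right) \left(-31\right) = 41912$)
$a 0 = 41912 \cdot 0 = 0$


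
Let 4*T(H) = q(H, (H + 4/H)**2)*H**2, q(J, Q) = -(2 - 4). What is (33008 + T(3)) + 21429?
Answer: 108883/2 ≈ 54442.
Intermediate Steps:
q(J, Q) = 2 (q(J, Q) = -1*(-2) = 2)
T(H) = H**2/2 (T(H) = (2*H**2)/4 = H**2/2)
(33008 + T(3)) + 21429 = (33008 + (1/2)*3**2) + 21429 = (33008 + (1/2)*9) + 21429 = (33008 + 9/2) + 21429 = 66025/2 + 21429 = 108883/2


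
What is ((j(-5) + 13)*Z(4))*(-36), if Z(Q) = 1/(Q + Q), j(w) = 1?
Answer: -63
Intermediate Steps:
Z(Q) = 1/(2*Q)
((j(-5) + 13)*Z(4))*(-36) = ((1 + 13)*((1/2)/4))*(-36) = (14*((1/2)*(1/4)))*(-36) = (14*(1/8))*(-36) = (7/4)*(-36) = -63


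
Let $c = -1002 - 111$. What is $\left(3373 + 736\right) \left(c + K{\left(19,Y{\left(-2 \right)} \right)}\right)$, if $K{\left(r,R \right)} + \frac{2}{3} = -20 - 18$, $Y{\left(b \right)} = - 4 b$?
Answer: $- \frac{14196595}{3} \approx -4.7322 \cdot 10^{6}$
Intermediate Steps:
$c = -1113$ ($c = -1002 - 111 = -1113$)
$K{\left(r,R \right)} = - \frac{116}{3}$ ($K{\left(r,R \right)} = - \frac{2}{3} - 38 = - \frac{116}{3}$)
$\left(3373 + 736\right) \left(c + K{\left(19,Y{\left(-2 \right)} \right)}\right) = \left(3373 + 736\right) \left(-1113 - \frac{116}{3}\right) = 4109 \left(- \frac{3455}{3}\right) = - \frac{14196595}{3}$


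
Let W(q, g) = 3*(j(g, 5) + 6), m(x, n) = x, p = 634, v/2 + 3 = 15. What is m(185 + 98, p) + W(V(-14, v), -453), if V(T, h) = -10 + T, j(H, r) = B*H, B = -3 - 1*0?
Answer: 4378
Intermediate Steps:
v = 24 (v = -6 + 2*15 = -6 + 30 = 24)
B = -3 (B = -3 + 0 = -3)
j(H, r) = -3*H
W(q, g) = 18 - 9*g (W(q, g) = 3*(-3*g + 6) = 3*(6 - 3*g) = 18 - 9*g)
m(185 + 98, p) + W(V(-14, v), -453) = (185 + 98) + (18 - 9*(-453)) = 283 + (18 + 4077) = 283 + 4095 = 4378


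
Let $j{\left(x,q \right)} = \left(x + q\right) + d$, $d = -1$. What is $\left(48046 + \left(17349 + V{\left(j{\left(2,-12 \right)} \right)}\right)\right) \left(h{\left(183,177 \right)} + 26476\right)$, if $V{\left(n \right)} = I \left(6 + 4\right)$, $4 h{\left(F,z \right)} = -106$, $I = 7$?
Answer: $\frac{3463033035}{2} \approx 1.7315 \cdot 10^{9}$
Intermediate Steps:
$h{\left(F,z \right)} = - \frac{53}{2}$ ($h{\left(F,z \right)} = \frac{1}{4} \left(-106\right) = - \frac{53}{2}$)
$j{\left(x,q \right)} = -1 + q + x$ ($j{\left(x,q \right)} = \left(x + q\right) - 1 = \left(q + x\right) - 1 = -1 + q + x$)
$V{\left(n \right)} = 70$ ($V{\left(n \right)} = 7 \left(6 + 4\right) = 7 \cdot 10 = 70$)
$\left(48046 + \left(17349 + V{\left(j{\left(2,-12 \right)} \right)}\right)\right) \left(h{\left(183,177 \right)} + 26476\right) = \left(48046 + \left(17349 + 70\right)\right) \left(- \frac{53}{2} + 26476\right) = \left(48046 + 17419\right) \frac{52899}{2} = 65465 \cdot \frac{52899}{2} = \frac{3463033035}{2}$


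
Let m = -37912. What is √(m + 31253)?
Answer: I*√6659 ≈ 81.603*I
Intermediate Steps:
√(m + 31253) = √(-37912 + 31253) = √(-6659) = I*√6659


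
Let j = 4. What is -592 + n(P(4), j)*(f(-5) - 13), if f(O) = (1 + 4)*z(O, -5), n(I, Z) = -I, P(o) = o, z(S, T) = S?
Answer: -440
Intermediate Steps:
f(O) = 5*O (f(O) = (1 + 4)*O = 5*O)
-592 + n(P(4), j)*(f(-5) - 13) = -592 + (-1*4)*(5*(-5) - 13) = -592 - 4*(-25 - 13) = -592 - 4*(-38) = -592 + 152 = -440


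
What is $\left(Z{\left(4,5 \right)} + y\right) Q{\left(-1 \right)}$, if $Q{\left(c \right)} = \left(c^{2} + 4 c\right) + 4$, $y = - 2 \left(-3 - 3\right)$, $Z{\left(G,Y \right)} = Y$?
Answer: $17$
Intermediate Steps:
$y = 12$ ($y = \left(-2\right) \left(-6\right) = 12$)
$Q{\left(c \right)} = 4 + c^{2} + 4 c$
$\left(Z{\left(4,5 \right)} + y\right) Q{\left(-1 \right)} = \left(5 + 12\right) \left(4 + \left(-1\right)^{2} + 4 \left(-1\right)\right) = 17 \left(4 + 1 - 4\right) = 17 \cdot 1 = 17$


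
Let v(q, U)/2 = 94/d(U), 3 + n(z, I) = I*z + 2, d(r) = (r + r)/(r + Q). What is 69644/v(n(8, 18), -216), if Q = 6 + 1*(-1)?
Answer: 7521552/9917 ≈ 758.45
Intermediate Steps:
Q = 5 (Q = 6 - 1 = 5)
d(r) = 2*r/(5 + r) (d(r) = (r + r)/(r + 5) = (2*r)/(5 + r) = 2*r/(5 + r))
n(z, I) = -1 + I*z (n(z, I) = -3 + (I*z + 2) = -3 + (2 + I*z) = -1 + I*z)
v(q, U) = 94*(5 + U)/U (v(q, U) = 2*(94/((2*U/(5 + U)))) = 2*(94*((5 + U)/(2*U))) = 2*(47*(5 + U)/U) = 94*(5 + U)/U)
69644/v(n(8, 18), -216) = 69644/(94 + 470/(-216)) = 69644/(94 + 470*(-1/216)) = 69644/(94 - 235/108) = 69644/(9917/108) = 69644*(108/9917) = 7521552/9917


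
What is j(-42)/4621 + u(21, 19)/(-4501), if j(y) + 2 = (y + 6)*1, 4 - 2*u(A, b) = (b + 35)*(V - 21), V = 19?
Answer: -61402/2971303 ≈ -0.020665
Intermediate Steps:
u(A, b) = 37 + b (u(A, b) = 2 - (b + 35)*(19 - 21)/2 = 2 - (35 + b)*(-2)/2 = 2 - (-70 - 2*b)/2 = 2 + (35 + b) = 37 + b)
j(y) = 4 + y (j(y) = -2 + (y + 6)*1 = -2 + (6 + y)*1 = -2 + (6 + y) = 4 + y)
j(-42)/4621 + u(21, 19)/(-4501) = (4 - 42)/4621 + (37 + 19)/(-4501) = -38*1/4621 + 56*(-1/4501) = -38/4621 - 8/643 = -61402/2971303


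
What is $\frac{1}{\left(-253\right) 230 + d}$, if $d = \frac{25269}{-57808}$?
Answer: $- \frac{57808}{3363872789} \approx -1.7185 \cdot 10^{-5}$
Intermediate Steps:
$d = - \frac{25269}{57808}$ ($d = 25269 \left(- \frac{1}{57808}\right) = - \frac{25269}{57808} \approx -0.43712$)
$\frac{1}{\left(-253\right) 230 + d} = \frac{1}{\left(-253\right) 230 - \frac{25269}{57808}} = \frac{1}{-58190 - \frac{25269}{57808}} = \frac{1}{- \frac{3363872789}{57808}} = - \frac{57808}{3363872789}$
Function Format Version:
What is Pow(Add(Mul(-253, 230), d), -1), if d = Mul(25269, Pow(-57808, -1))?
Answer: Rational(-57808, 3363872789) ≈ -1.7185e-5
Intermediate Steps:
d = Rational(-25269, 57808) (d = Mul(25269, Rational(-1, 57808)) = Rational(-25269, 57808) ≈ -0.43712)
Pow(Add(Mul(-253, 230), d), -1) = Pow(Add(Mul(-253, 230), Rational(-25269, 57808)), -1) = Pow(Add(-58190, Rational(-25269, 57808)), -1) = Pow(Rational(-3363872789, 57808), -1) = Rational(-57808, 3363872789)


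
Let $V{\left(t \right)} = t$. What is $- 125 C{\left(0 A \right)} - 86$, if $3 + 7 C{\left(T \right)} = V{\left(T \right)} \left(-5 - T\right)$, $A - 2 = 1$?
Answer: $- \frac{227}{7} \approx -32.429$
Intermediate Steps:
$A = 3$ ($A = 2 + 1 = 3$)
$C{\left(T \right)} = - \frac{3}{7} + \frac{T \left(-5 - T\right)}{7}$
$- 125 C{\left(0 A \right)} - 86 = - 125 \left(- \frac{3}{7} - \frac{5 \cdot 0 \cdot 3}{7} - \frac{\left(0 \cdot 3\right)^{2}}{7}\right) - 86 = - 125 \left(- \frac{3}{7} - 0 - \frac{0^{2}}{7}\right) - 86 = - 125 \left(- \frac{3}{7} + 0 - 0\right) - 86 = - 125 \left(- \frac{3}{7} + 0 + 0\right) - 86 = \left(-125\right) \left(- \frac{3}{7}\right) - 86 = \frac{375}{7} - 86 = - \frac{227}{7}$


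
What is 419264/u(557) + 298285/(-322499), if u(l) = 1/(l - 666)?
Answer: -14738132358509/322499 ≈ -4.5700e+7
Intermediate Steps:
u(l) = 1/(-666 + l)
419264/u(557) + 298285/(-322499) = 419264/(1/(-666 + 557)) + 298285/(-322499) = 419264/(1/(-109)) + 298285*(-1/322499) = 419264/(-1/109) - 298285/322499 = 419264*(-109) - 298285/322499 = -45699776 - 298285/322499 = -14738132358509/322499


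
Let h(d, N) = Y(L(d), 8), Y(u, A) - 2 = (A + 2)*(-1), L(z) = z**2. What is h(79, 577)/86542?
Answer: -4/43271 ≈ -9.2441e-5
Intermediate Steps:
Y(u, A) = -A (Y(u, A) = 2 + (A + 2)*(-1) = 2 + (2 + A)*(-1) = 2 + (-2 - A) = -A)
h(d, N) = -8 (h(d, N) = -1*8 = -8)
h(79, 577)/86542 = -8/86542 = -8*1/86542 = -4/43271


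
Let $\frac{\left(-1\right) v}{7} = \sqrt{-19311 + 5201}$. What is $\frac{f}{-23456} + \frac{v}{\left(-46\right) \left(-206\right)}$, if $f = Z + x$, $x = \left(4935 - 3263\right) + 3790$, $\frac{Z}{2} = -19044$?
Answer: $\frac{16313}{11728} - \frac{7 i \sqrt{14110}}{9476} \approx 1.3909 - 0.087748 i$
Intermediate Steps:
$Z = -38088$ ($Z = 2 \left(-19044\right) = -38088$)
$x = 5462$ ($x = 1672 + 3790 = 5462$)
$f = -32626$ ($f = -38088 + 5462 = -32626$)
$v = - 7 i \sqrt{14110}$ ($v = - 7 \sqrt{-19311 + 5201} = - 7 \sqrt{-14110} = - 7 i \sqrt{14110} \approx - 831.5 i$)
$\frac{f}{-23456} + \frac{v}{\left(-46\right) \left(-206\right)} = - \frac{32626}{-23456} + \frac{\left(-7\right) i \sqrt{14110}}{\left(-46\right) \left(-206\right)} = \left(-32626\right) \left(- \frac{1}{23456}\right) + \frac{\left(-7\right) i \sqrt{14110}}{9476} = \frac{16313}{11728} + - 7 i \sqrt{14110} \cdot \frac{1}{9476} = \frac{16313}{11728} - \frac{7 i \sqrt{14110}}{9476}$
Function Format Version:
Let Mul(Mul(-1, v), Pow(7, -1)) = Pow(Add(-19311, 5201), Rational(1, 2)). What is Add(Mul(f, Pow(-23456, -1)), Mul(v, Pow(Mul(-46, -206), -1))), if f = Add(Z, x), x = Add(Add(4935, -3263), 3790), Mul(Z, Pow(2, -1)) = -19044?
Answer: Add(Rational(16313, 11728), Mul(Rational(-7, 9476), I, Pow(14110, Rational(1, 2)))) ≈ Add(1.3909, Mul(-0.087748, I))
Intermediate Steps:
Z = -38088 (Z = Mul(2, -19044) = -38088)
x = 5462 (x = Add(1672, 3790) = 5462)
f = -32626 (f = Add(-38088, 5462) = -32626)
v = Mul(-7, I, Pow(14110, Rational(1, 2))) (v = Mul(-7, Pow(Add(-19311, 5201), Rational(1, 2))) = Mul(-7, Pow(-14110, Rational(1, 2))) = Mul(-7, Mul(I, Pow(14110, Rational(1, 2)))) = Mul(-7, I, Pow(14110, Rational(1, 2))) ≈ Mul(-831.50, I))
Add(Mul(f, Pow(-23456, -1)), Mul(v, Pow(Mul(-46, -206), -1))) = Add(Mul(-32626, Pow(-23456, -1)), Mul(Mul(-7, I, Pow(14110, Rational(1, 2))), Pow(Mul(-46, -206), -1))) = Add(Mul(-32626, Rational(-1, 23456)), Mul(Mul(-7, I, Pow(14110, Rational(1, 2))), Pow(9476, -1))) = Add(Rational(16313, 11728), Mul(Mul(-7, I, Pow(14110, Rational(1, 2))), Rational(1, 9476))) = Add(Rational(16313, 11728), Mul(Rational(-7, 9476), I, Pow(14110, Rational(1, 2))))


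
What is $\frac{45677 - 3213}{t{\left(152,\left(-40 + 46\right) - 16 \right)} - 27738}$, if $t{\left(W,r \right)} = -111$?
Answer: $- \frac{42464}{27849} \approx -1.5248$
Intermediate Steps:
$\frac{45677 - 3213}{t{\left(152,\left(-40 + 46\right) - 16 \right)} - 27738} = \frac{45677 - 3213}{-111 - 27738} = \frac{42464}{-27849} = 42464 \left(- \frac{1}{27849}\right) = - \frac{42464}{27849}$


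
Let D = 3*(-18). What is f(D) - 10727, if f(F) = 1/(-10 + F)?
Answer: -686529/64 ≈ -10727.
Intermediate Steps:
D = -54
f(D) - 10727 = 1/(-10 - 54) - 10727 = 1/(-64) - 10727 = -1/64 - 10727 = -686529/64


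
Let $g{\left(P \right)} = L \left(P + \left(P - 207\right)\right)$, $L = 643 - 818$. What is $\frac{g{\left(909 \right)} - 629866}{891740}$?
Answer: $- \frac{911791}{891740} \approx -1.0225$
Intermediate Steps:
$L = -175$ ($L = 643 - 818 = -175$)
$g{\left(P \right)} = 36225 - 350 P$ ($g{\left(P \right)} = - 175 \left(P + \left(P - 207\right)\right) = - 175 \left(P + \left(-207 + P\right)\right) = - 175 \left(-207 + 2 P\right) = 36225 - 350 P$)
$\frac{g{\left(909 \right)} - 629866}{891740} = \frac{\left(36225 - 318150\right) - 629866}{891740} = \left(\left(36225 - 318150\right) - 629866\right) \frac{1}{891740} = \left(-281925 - 629866\right) \frac{1}{891740} = \left(-911791\right) \frac{1}{891740} = - \frac{911791}{891740}$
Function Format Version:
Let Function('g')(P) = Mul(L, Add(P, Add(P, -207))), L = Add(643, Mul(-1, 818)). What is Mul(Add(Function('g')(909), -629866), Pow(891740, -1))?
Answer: Rational(-911791, 891740) ≈ -1.0225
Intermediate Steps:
L = -175 (L = Add(643, -818) = -175)
Function('g')(P) = Add(36225, Mul(-350, P)) (Function('g')(P) = Mul(-175, Add(P, Add(P, -207))) = Mul(-175, Add(P, Add(-207, P))) = Mul(-175, Add(-207, Mul(2, P))) = Add(36225, Mul(-350, P)))
Mul(Add(Function('g')(909), -629866), Pow(891740, -1)) = Mul(Add(Add(36225, Mul(-350, 909)), -629866), Pow(891740, -1)) = Mul(Add(Add(36225, -318150), -629866), Rational(1, 891740)) = Mul(Add(-281925, -629866), Rational(1, 891740)) = Mul(-911791, Rational(1, 891740)) = Rational(-911791, 891740)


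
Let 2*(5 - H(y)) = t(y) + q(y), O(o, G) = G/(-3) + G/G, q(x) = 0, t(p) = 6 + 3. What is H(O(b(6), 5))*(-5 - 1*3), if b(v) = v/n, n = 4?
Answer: -4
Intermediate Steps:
t(p) = 9
b(v) = v/4
O(o, G) = 1 - G/3 (O(o, G) = G*(-1/3) + 1 = -G/3 + 1 = 1 - G/3)
H(y) = 1/2 (H(y) = 5 - (9 + 0)/2 = 5 - 1/2*9 = 5 - 9/2 = 1/2)
H(O(b(6), 5))*(-5 - 1*3) = (-5 - 1*3)/2 = (-5 - 3)/2 = (1/2)*(-8) = -4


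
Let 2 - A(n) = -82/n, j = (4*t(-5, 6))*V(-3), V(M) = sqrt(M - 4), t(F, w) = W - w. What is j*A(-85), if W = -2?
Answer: -2816*I*sqrt(7)/85 ≈ -87.652*I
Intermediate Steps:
t(F, w) = -2 - w
V(M) = sqrt(-4 + M)
j = -32*I*sqrt(7) (j = (4*(-2 - 1*6))*sqrt(-4 - 3) = (4*(-2 - 6))*sqrt(-7) = (4*(-8))*(I*sqrt(7)) = -32*I*sqrt(7) ≈ -84.664*I)
A(n) = 2 + 82/n (A(n) = 2 - (-82)/n = 2 + 82/n)
j*A(-85) = (-32*I*sqrt(7))*(2 + 82/(-85)) = (-32*I*sqrt(7))*(2 + 82*(-1/85)) = (-32*I*sqrt(7))*(2 - 82/85) = -32*I*sqrt(7)*(88/85) = -2816*I*sqrt(7)/85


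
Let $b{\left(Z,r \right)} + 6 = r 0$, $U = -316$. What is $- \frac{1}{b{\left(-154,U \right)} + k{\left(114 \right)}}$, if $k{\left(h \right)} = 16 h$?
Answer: $- \frac{1}{1818} \approx -0.00055005$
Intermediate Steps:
$b{\left(Z,r \right)} = -6$ ($b{\left(Z,r \right)} = -6 + r 0 = -6 + 0 = -6$)
$- \frac{1}{b{\left(-154,U \right)} + k{\left(114 \right)}} = - \frac{1}{-6 + 16 \cdot 114} = - \frac{1}{-6 + 1824} = - \frac{1}{1818}$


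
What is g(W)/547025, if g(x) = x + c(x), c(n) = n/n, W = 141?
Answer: 142/547025 ≈ 0.00025959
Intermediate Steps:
c(n) = 1
g(x) = 1 + x (g(x) = x + 1 = 1 + x)
g(W)/547025 = (1 + 141)/547025 = 142*(1/547025) = 142/547025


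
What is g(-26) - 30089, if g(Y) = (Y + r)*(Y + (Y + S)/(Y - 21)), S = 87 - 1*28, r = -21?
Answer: -28834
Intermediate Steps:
S = 59 (S = 87 - 28 = 59)
g(Y) = (-21 + Y)*(Y + (59 + Y)/(-21 + Y)) (g(Y) = (Y - 21)*(Y + (Y + 59)/(Y - 21)) = (-21 + Y)*(Y + (59 + Y)/(-21 + Y)))
g(-26) - 30089 = (59 + (-26)² - 20*(-26)) - 30089 = (59 + 676 + 520) - 30089 = 1255 - 30089 = -28834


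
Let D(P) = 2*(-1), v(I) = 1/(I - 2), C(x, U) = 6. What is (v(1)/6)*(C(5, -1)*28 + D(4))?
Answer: -83/3 ≈ -27.667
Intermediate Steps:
v(I) = 1/(-2 + I)
D(P) = -2
(v(1)/6)*(C(5, -1)*28 + D(4)) = (1/(6*(-2 + 1)))*(6*28 - 2) = ((⅙)/(-1))*(168 - 2) = ((⅙)*(-1))*166 = -⅙*166 = -83/3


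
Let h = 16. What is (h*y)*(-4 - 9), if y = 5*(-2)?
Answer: 2080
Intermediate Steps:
y = -10
(h*y)*(-4 - 9) = (16*(-10))*(-4 - 9) = -160*(-13) = 2080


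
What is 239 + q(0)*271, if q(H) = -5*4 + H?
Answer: -5181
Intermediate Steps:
q(H) = -20 + H
239 + q(0)*271 = 239 + (-20 + 0)*271 = 239 - 20*271 = 239 - 5420 = -5181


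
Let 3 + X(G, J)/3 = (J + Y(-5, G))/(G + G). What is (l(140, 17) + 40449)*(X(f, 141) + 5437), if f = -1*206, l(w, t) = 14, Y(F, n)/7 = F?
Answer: 45237998167/206 ≈ 2.1960e+8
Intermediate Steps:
Y(F, n) = 7*F
f = -206
X(G, J) = -9 + 3*(-35 + J)/(2*G) (X(G, J) = -9 + 3*((J + 7*(-5))/(G + G)) = -9 + 3*((J - 35)/((2*G))) = -9 + 3*((-35 + J)*(1/(2*G))) = -9 + 3*((-35 + J)/(2*G)) = -9 + 3*(-35 + J)/(2*G))
(l(140, 17) + 40449)*(X(f, 141) + 5437) = (14 + 40449)*((3/2)*(-35 + 141 - 6*(-206))/(-206) + 5437) = 40463*((3/2)*(-1/206)*(-35 + 141 + 1236) + 5437) = 40463*((3/2)*(-1/206)*1342 + 5437) = 40463*(-2013/206 + 5437) = 40463*(1118009/206) = 45237998167/206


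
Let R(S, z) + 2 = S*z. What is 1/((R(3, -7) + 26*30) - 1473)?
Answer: -1/716 ≈ -0.0013966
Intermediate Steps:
R(S, z) = -2 + S*z
1/((R(3, -7) + 26*30) - 1473) = 1/(((-2 + 3*(-7)) + 26*30) - 1473) = 1/(((-2 - 21) + 780) - 1473) = 1/((-23 + 780) - 1473) = 1/(757 - 1473) = 1/(-716) = -1/716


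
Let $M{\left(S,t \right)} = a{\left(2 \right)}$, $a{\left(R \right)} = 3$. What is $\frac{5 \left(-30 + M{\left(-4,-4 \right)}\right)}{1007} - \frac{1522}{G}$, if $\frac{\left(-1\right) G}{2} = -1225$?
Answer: $- \frac{931702}{1233575} \approx -0.75529$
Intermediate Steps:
$G = 2450$ ($G = \left(-2\right) \left(-1225\right) = 2450$)
$M{\left(S,t \right)} = 3$
$\frac{5 \left(-30 + M{\left(-4,-4 \right)}\right)}{1007} - \frac{1522}{G} = \frac{5 \left(-30 + 3\right)}{1007} - \frac{1522}{2450} = 5 \left(-27\right) \frac{1}{1007} - \frac{761}{1225} = \left(-135\right) \frac{1}{1007} - \frac{761}{1225} = - \frac{135}{1007} - \frac{761}{1225} = - \frac{931702}{1233575}$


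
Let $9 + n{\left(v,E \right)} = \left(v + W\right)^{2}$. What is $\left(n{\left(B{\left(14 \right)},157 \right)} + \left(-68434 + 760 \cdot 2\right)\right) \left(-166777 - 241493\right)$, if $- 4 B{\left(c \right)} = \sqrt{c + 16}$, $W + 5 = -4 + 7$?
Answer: $\frac{109281018495}{4} - 408270 \sqrt{30} \approx 2.7318 \cdot 10^{10}$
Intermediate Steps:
$W = -2$ ($W = -5 + \left(-4 + 7\right) = -5 + 3 = -2$)
$B{\left(c \right)} = - \frac{\sqrt{16 + c}}{4}$ ($B{\left(c \right)} = - \frac{\sqrt{c + 16}}{4} = - \frac{\sqrt{16 + c}}{4}$)
$n{\left(v,E \right)} = -9 + \left(-2 + v\right)^{2}$ ($n{\left(v,E \right)} = -9 + \left(v - 2\right)^{2} = -9 + \left(-2 + v\right)^{2}$)
$\left(n{\left(B{\left(14 \right)},157 \right)} + \left(-68434 + 760 \cdot 2\right)\right) \left(-166777 - 241493\right) = \left(\left(-9 + \left(-2 - \frac{\sqrt{16 + 14}}{4}\right)^{2}\right) + \left(-68434 + 760 \cdot 2\right)\right) \left(-166777 - 241493\right) = \left(\left(-9 + \left(-2 - \frac{\sqrt{30}}{4}\right)^{2}\right) + \left(-68434 + 1520\right)\right) \left(-408270\right) = \left(\left(-9 + \left(-2 - \frac{\sqrt{30}}{4}\right)^{2}\right) - 66914\right) \left(-408270\right) = \left(-66923 + \left(-2 - \frac{\sqrt{30}}{4}\right)^{2}\right) \left(-408270\right) = 27322653210 - 408270 \left(-2 - \frac{\sqrt{30}}{4}\right)^{2}$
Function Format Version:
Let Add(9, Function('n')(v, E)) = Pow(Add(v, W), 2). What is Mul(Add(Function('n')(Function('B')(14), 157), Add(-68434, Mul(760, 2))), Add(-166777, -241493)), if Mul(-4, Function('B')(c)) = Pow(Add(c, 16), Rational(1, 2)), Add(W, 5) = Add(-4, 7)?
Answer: Add(Rational(109281018495, 4), Mul(-408270, Pow(30, Rational(1, 2)))) ≈ 2.7318e+10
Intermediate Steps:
W = -2 (W = Add(-5, Add(-4, 7)) = Add(-5, 3) = -2)
Function('B')(c) = Mul(Rational(-1, 4), Pow(Add(16, c), Rational(1, 2))) (Function('B')(c) = Mul(Rational(-1, 4), Pow(Add(c, 16), Rational(1, 2))) = Mul(Rational(-1, 4), Pow(Add(16, c), Rational(1, 2))))
Function('n')(v, E) = Add(-9, Pow(Add(-2, v), 2)) (Function('n')(v, E) = Add(-9, Pow(Add(v, -2), 2)) = Add(-9, Pow(Add(-2, v), 2)))
Mul(Add(Function('n')(Function('B')(14), 157), Add(-68434, Mul(760, 2))), Add(-166777, -241493)) = Mul(Add(Add(-9, Pow(Add(-2, Mul(Rational(-1, 4), Pow(Add(16, 14), Rational(1, 2)))), 2)), Add(-68434, Mul(760, 2))), Add(-166777, -241493)) = Mul(Add(Add(-9, Pow(Add(-2, Mul(Rational(-1, 4), Pow(30, Rational(1, 2)))), 2)), Add(-68434, 1520)), -408270) = Mul(Add(Add(-9, Pow(Add(-2, Mul(Rational(-1, 4), Pow(30, Rational(1, 2)))), 2)), -66914), -408270) = Mul(Add(-66923, Pow(Add(-2, Mul(Rational(-1, 4), Pow(30, Rational(1, 2)))), 2)), -408270) = Add(27322653210, Mul(-408270, Pow(Add(-2, Mul(Rational(-1, 4), Pow(30, Rational(1, 2)))), 2)))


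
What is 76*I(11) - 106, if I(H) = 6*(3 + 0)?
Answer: 1262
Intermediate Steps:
I(H) = 18 (I(H) = 6*3 = 18)
76*I(11) - 106 = 76*18 - 106 = 1368 - 106 = 1262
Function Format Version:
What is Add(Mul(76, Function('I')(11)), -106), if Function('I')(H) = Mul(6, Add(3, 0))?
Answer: 1262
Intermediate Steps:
Function('I')(H) = 18 (Function('I')(H) = Mul(6, 3) = 18)
Add(Mul(76, Function('I')(11)), -106) = Add(Mul(76, 18), -106) = Add(1368, -106) = 1262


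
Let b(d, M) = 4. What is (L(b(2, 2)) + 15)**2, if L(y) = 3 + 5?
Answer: 529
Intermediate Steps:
L(y) = 8
(L(b(2, 2)) + 15)**2 = (8 + 15)**2 = 23**2 = 529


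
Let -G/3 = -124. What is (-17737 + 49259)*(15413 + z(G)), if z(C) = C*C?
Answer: 4847989034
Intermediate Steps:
G = 372 (G = -3*(-124) = 372)
z(C) = C**2
(-17737 + 49259)*(15413 + z(G)) = (-17737 + 49259)*(15413 + 372**2) = 31522*(15413 + 138384) = 31522*153797 = 4847989034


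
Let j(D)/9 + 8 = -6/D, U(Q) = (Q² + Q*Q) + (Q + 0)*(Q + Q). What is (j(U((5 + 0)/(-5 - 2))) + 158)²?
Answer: 8862529/2500 ≈ 3545.0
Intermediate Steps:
U(Q) = 4*Q² (U(Q) = (Q² + Q²) + Q*(2*Q) = 2*Q² + 2*Q² = 4*Q²)
j(D) = -72 - 54/D (j(D) = -72 + 9*(-6/D) = -72 - 54/D)
(j(U((5 + 0)/(-5 - 2))) + 158)² = ((-72 - 54*(-5 - 2)²/(4*(5 + 0)²)) + 158)² = ((-72 - 54/(4*(5/(-7))²)) + 158)² = ((-72 - 54/(4*(5*(-⅐))²)) + 158)² = ((-72 - 54/(4*(-5/7)²)) + 158)² = ((-72 - 54/(4*(25/49))) + 158)² = ((-72 - 54/100/49) + 158)² = ((-72 - 54*49/100) + 158)² = ((-72 - 1323/50) + 158)² = (-4923/50 + 158)² = (2977/50)² = 8862529/2500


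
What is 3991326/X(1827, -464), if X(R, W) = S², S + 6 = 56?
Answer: 1995663/1250 ≈ 1596.5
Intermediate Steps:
S = 50 (S = -6 + 56 = 50)
X(R, W) = 2500 (X(R, W) = 50² = 2500)
3991326/X(1827, -464) = 3991326/2500 = 3991326*(1/2500) = 1995663/1250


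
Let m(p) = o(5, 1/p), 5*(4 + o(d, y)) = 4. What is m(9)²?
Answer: 256/25 ≈ 10.240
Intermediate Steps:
o(d, y) = -16/5 (o(d, y) = -4 + (⅕)*4 = -4 + ⅘ = -16/5)
m(p) = -16/5
m(9)² = (-16/5)² = 256/25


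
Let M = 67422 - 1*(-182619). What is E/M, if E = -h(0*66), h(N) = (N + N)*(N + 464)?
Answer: 0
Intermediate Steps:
h(N) = 2*N*(464 + N) (h(N) = (2*N)*(464 + N) = 2*N*(464 + N))
E = 0 (E = -2*0*66*(464 + 0*66) = -2*0*(464 + 0) = -2*0*464 = -1*0 = 0)
M = 250041 (M = 67422 + 182619 = 250041)
E/M = 0/250041 = 0*(1/250041) = 0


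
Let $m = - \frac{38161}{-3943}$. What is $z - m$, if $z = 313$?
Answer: $\frac{1195998}{3943} \approx 303.32$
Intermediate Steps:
$m = \frac{38161}{3943}$ ($m = \left(-38161\right) \left(- \frac{1}{3943}\right) = \frac{38161}{3943} \approx 9.6782$)
$z - m = 313 - \frac{38161}{3943} = \frac{1195998}{3943}$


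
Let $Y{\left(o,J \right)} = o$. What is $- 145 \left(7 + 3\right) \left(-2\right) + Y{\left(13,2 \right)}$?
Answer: $2913$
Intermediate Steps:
$- 145 \left(7 + 3\right) \left(-2\right) + Y{\left(13,2 \right)} = - 145 \left(7 + 3\right) \left(-2\right) + 13 = - 145 \cdot 10 \left(-2\right) + 13 = \left(-145\right) \left(-20\right) + 13 = 2900 + 13 = 2913$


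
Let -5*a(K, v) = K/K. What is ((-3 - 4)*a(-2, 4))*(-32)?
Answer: -224/5 ≈ -44.800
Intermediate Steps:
a(K, v) = -⅕ (a(K, v) = -K/(5*K) = -⅕*1 = -⅕)
((-3 - 4)*a(-2, 4))*(-32) = ((-3 - 4)*(-⅕))*(-32) = -7*(-⅕)*(-32) = (7/5)*(-32) = -224/5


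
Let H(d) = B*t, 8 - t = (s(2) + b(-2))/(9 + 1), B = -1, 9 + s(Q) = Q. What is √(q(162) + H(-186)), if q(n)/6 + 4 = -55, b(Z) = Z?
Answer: I*√36290/10 ≈ 19.05*I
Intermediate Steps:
s(Q) = -9 + Q
q(n) = -354 (q(n) = -24 + 6*(-55) = -24 - 330 = -354)
t = 89/10 (t = 8 - ((-9 + 2) - 2)/(9 + 1) = 8 - (-7 - 2)/10 = 8 - (-9)/10 = 8 - 1*(-9/10) = 8 + 9/10 = 89/10 ≈ 8.9000)
H(d) = -89/10 (H(d) = -1*89/10 = -89/10)
√(q(162) + H(-186)) = √(-354 - 89/10) = √(-3629/10) = I*√36290/10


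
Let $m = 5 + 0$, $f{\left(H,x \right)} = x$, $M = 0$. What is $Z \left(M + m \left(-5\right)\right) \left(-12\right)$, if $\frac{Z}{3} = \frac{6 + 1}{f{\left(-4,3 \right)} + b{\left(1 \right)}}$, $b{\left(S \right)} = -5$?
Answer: $-3150$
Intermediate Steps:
$m = 5$
$Z = - \frac{21}{2}$ ($Z = 3 \frac{6 + 1}{3 - 5} = 3 \frac{7}{-2} = 3 \cdot 7 \left(- \frac{1}{2}\right) = 3 \left(- \frac{7}{2}\right) = - \frac{21}{2} \approx -10.5$)
$Z \left(M + m \left(-5\right)\right) \left(-12\right) = - \frac{21 \left(0 + 5 \left(-5\right)\right)}{2} \left(-12\right) = - \frac{21 \left(0 - 25\right)}{2} \left(-12\right) = \left(- \frac{21}{2}\right) \left(-25\right) \left(-12\right) = \frac{525}{2} \left(-12\right) = -3150$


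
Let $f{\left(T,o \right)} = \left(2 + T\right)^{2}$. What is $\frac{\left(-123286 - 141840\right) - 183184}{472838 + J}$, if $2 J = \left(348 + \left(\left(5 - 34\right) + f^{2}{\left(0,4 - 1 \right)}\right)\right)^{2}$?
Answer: $- \frac{896620}{1057901} \approx -0.84755$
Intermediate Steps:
$J = \frac{112225}{2}$ ($J = \frac{\left(348 + \left(\left(5 - 34\right) + \left(\left(2 + 0\right)^{2}\right)^{2}\right)\right)^{2}}{2} = \frac{\left(348 - \left(29 - \left(2^{2}\right)^{2}\right)\right)^{2}}{2} = \frac{\left(348 - \left(29 - 4^{2}\right)\right)^{2}}{2} = \frac{\left(348 + \left(-29 + 16\right)\right)^{2}}{2} = \frac{\left(348 - 13\right)^{2}}{2} = \frac{335^{2}}{2} = \frac{1}{2} \cdot 112225 = \frac{112225}{2} \approx 56113.0$)
$\frac{\left(-123286 - 141840\right) - 183184}{472838 + J} = \frac{\left(-123286 - 141840\right) - 183184}{472838 + \frac{112225}{2}} = \frac{-265126 - 183184}{\frac{1057901}{2}} = \left(-448310\right) \frac{2}{1057901} = - \frac{896620}{1057901}$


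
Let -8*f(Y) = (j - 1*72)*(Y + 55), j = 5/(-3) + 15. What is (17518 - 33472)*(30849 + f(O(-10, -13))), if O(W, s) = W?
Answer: -497429766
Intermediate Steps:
j = 40/3 (j = 5*(-⅓) + 15 = -5/3 + 15 = 40/3 ≈ 13.333)
f(Y) = 1210/3 + 22*Y/3 (f(Y) = -(40/3 - 1*72)*(Y + 55)/8 = -(40/3 - 72)*(55 + Y)/8 = -(-22)*(55 + Y)/3 = -(-9680/3 - 176*Y/3)/8 = 1210/3 + 22*Y/3)
(17518 - 33472)*(30849 + f(O(-10, -13))) = (17518 - 33472)*(30849 + (1210/3 + (22/3)*(-10))) = -15954*(30849 + (1210/3 - 220/3)) = -15954*(30849 + 330) = -15954*31179 = -497429766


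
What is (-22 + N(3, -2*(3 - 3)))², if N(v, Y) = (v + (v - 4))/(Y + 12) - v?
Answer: 22201/36 ≈ 616.69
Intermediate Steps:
N(v, Y) = -v + (-4 + 2*v)/(12 + Y) (N(v, Y) = (v + (-4 + v))/(12 + Y) - v = (-4 + 2*v)/(12 + Y) - v = -v + (-4 + 2*v)/(12 + Y))
(-22 + N(3, -2*(3 - 3)))² = (-22 + (-4 - 10*3 - 1*(-2*(3 - 3))*3)/(12 - 2*(3 - 3)))² = (-22 + (-4 - 30 - 1*(-2*0)*3)/(12 - 2*0))² = (-22 + (-4 - 30 - 1*0*3)/(12 + 0))² = (-22 + (-4 - 30 + 0)/12)² = (-22 + (1/12)*(-34))² = (-22 - 17/6)² = (-149/6)² = 22201/36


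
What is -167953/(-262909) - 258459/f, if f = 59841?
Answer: -19300240586/5244245823 ≈ -3.6803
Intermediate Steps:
-167953/(-262909) - 258459/f = -167953/(-262909) - 258459/59841 = -167953*(-1/262909) - 258459*1/59841 = 167953/262909 - 86153/19947 = -19300240586/5244245823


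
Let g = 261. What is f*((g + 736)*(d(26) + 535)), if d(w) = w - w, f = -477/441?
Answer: -28269935/49 ≈ -5.7694e+5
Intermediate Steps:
f = -53/49 (f = -477*1/441 = -53/49 ≈ -1.0816)
d(w) = 0
f*((g + 736)*(d(26) + 535)) = -53*(261 + 736)*(0 + 535)/49 = -52841*535/49 = -53/49*533395 = -28269935/49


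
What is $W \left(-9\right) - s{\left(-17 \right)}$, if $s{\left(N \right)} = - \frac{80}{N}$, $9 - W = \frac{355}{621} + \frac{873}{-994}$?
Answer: $- \frac{103147273}{1165962} \approx -88.465$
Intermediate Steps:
$W = \frac{5744729}{617274}$ ($W = 9 - \left(\frac{355}{621} + \frac{873}{-994}\right) = 9 - \left(355 \cdot \frac{1}{621} + 873 \left(- \frac{1}{994}\right)\right) = 9 - \left(\frac{355}{621} - \frac{873}{994}\right) = 9 - - \frac{189263}{617274} = 9 + \frac{189263}{617274} = \frac{5744729}{617274} \approx 9.3066$)
$W \left(-9\right) - s{\left(-17 \right)} = \frac{5744729}{617274} \left(-9\right) - - \frac{80}{-17} = - \frac{5744729}{68586} - \left(-80\right) \left(- \frac{1}{17}\right) = - \frac{5744729}{68586} - \frac{80}{17} = - \frac{103147273}{1165962}$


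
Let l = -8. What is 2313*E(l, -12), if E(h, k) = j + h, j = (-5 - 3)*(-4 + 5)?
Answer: -37008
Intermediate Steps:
j = -8 (j = -8*1 = -8)
E(h, k) = -8 + h
2313*E(l, -12) = 2313*(-8 - 8) = 2313*(-16) = -37008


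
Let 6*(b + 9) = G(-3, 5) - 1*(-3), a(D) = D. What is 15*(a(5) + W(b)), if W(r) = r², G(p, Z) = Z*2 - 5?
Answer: 2870/3 ≈ 956.67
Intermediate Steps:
G(p, Z) = -5 + 2*Z (G(p, Z) = 2*Z - 5 = -5 + 2*Z)
b = -23/3 (b = -9 + ((-5 + 2*5) - 1*(-3))/6 = -9 + ((-5 + 10) + 3)/6 = -9 + (5 + 3)/6 = -9 + (⅙)*8 = -9 + 4/3 = -23/3 ≈ -7.6667)
15*(a(5) + W(b)) = 15*(5 + (-23/3)²) = 15*(5 + 529/9) = 15*(574/9) = 2870/3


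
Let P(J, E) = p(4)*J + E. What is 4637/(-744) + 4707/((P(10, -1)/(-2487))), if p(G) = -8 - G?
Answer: 8708932819/90024 ≈ 96740.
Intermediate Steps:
P(J, E) = E - 12*J (P(J, E) = (-8 - 1*4)*J + E = (-8 - 4)*J + E = -12*J + E = E - 12*J)
4637/(-744) + 4707/((P(10, -1)/(-2487))) = 4637/(-744) + 4707/(((-1 - 12*10)/(-2487))) = 4637*(-1/744) + 4707/(((-1 - 120)*(-1/2487))) = -4637/744 + 4707/((-121*(-1/2487))) = -4637/744 + 4707/(121/2487) = -4637/744 + 4707*(2487/121) = -4637/744 + 11706309/121 = 8708932819/90024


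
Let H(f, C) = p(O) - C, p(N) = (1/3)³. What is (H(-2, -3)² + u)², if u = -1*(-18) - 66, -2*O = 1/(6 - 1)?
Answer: 799079824/531441 ≈ 1503.6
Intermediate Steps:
O = -⅒ (O = -1/(2*(6 - 1)) = -½/5 = -½*⅕ = -⅒ ≈ -0.10000)
p(N) = 1/27 (p(N) = (⅓)³ = 1/27)
H(f, C) = 1/27 - C
u = -48 (u = 18 - 66 = -48)
(H(-2, -3)² + u)² = ((1/27 - 1*(-3))² - 48)² = ((1/27 + 3)² - 48)² = ((82/27)² - 48)² = (6724/729 - 48)² = (-28268/729)² = 799079824/531441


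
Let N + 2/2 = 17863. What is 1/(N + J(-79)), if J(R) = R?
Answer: 1/17783 ≈ 5.6233e-5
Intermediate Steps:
N = 17862 (N = -1 + 17863 = 17862)
1/(N + J(-79)) = 1/(17862 - 79) = 1/17783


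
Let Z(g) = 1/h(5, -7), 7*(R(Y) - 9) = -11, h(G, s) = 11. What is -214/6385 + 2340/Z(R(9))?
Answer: 164349686/6385 ≈ 25740.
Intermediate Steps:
R(Y) = 52/7 (R(Y) = 9 + (⅐)*(-11) = 9 - 11/7 = 52/7)
Z(g) = 1/11
-214/6385 + 2340/Z(R(9)) = -214/6385 + 2340/(1/11) = -214*1/6385 + 2340*11 = -214/6385 + 25740 = 164349686/6385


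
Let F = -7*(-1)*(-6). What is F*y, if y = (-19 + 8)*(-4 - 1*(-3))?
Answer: -462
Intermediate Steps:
F = -42 (F = 7*(-6) = -42)
y = 11 (y = -11*(-4 + 3) = -11*(-1) = 11)
F*y = -42*11 = -462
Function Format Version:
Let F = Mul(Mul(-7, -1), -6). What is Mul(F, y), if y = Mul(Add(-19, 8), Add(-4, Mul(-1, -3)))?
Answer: -462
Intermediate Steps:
F = -42 (F = Mul(7, -6) = -42)
y = 11 (y = Mul(-11, Add(-4, 3)) = Mul(-11, -1) = 11)
Mul(F, y) = Mul(-42, 11) = -462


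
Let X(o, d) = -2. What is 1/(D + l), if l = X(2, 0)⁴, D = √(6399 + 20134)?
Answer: -16/26277 + 13*√157/26277 ≈ 0.0055900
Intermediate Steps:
D = 13*√157 (D = √26533 = 13*√157 ≈ 162.89)
l = 16 (l = (-2)⁴ = 16)
1/(D + l) = 1/(13*√157 + 16) = 1/(16 + 13*√157)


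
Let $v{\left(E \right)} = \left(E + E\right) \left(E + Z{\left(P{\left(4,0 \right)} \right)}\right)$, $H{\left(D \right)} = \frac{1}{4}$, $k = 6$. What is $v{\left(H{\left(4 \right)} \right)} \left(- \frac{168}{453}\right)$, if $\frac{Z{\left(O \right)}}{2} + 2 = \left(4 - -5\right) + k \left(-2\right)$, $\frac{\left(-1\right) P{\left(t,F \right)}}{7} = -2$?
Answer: $\frac{273}{151} \approx 1.8079$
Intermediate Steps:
$P{\left(t,F \right)} = 14$ ($P{\left(t,F \right)} = \left(-7\right) \left(-2\right) = 14$)
$Z{\left(O \right)} = -10$ ($Z{\left(O \right)} = -4 + 2 \left(\left(4 - -5\right) + 6 \left(-2\right)\right) = -4 + 2 \left(\left(4 + 5\right) - 12\right) = -4 + 2 \left(9 - 12\right) = -4 + 2 \left(-3\right) = -4 - 6 = -10$)
$H{\left(D \right)} = \frac{1}{4}$
$v{\left(E \right)} = 2 E \left(-10 + E\right)$ ($v{\left(E \right)} = \left(E + E\right) \left(E - 10\right) = 2 E \left(-10 + E\right)$)
$v{\left(H{\left(4 \right)} \right)} \left(- \frac{168}{453}\right) = 2 \cdot \frac{1}{4} \left(-10 + \frac{1}{4}\right) \left(- \frac{168}{453}\right) = 2 \cdot \frac{1}{4} \left(- \frac{39}{4}\right) \left(\left(-168\right) \frac{1}{453}\right) = \left(- \frac{39}{8}\right) \left(- \frac{56}{151}\right) = \frac{273}{151}$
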